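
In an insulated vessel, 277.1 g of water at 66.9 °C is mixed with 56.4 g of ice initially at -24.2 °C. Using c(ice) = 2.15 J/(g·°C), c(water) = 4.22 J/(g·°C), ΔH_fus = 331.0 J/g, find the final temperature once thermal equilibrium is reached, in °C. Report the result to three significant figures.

Heat to bring ice to 0 °C and melt it: q₁ = 56.4×2.15×24.2 + 56.4×331.0 = 21603 J
Heat the water can supply cooling to 0 °C: 277.1×4.22×66.9 = 78230.3 J > q₁, so all ice melts.
Energy balance: 277.1×4.22×(66.9 − T) = 21603 + 56.4×4.22×(T − 0)
1169.362(66.9 − T) = 21603 + 238.008 T
78230.3 − 21603 = 1407.370 T
T = 56627.3 / 1407.370 = 40.24 °C

T_f = 40.2 °C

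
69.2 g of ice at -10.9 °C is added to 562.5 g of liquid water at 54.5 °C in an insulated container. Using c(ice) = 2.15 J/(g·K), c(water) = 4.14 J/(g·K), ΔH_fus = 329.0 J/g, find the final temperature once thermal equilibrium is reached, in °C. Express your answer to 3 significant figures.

T_f = 39.2 °C

Heat to bring ice to 0 °C and melt it: q₁ = 69.2×2.15×10.9 + 69.2×329.0 = 24389 J
Heat the water can supply cooling to 0 °C: 562.5×4.14×54.5 = 126917 J > q₁, so all ice melts.
Energy balance: 562.5×4.14×(54.5 − T) = 24389 + 69.2×4.14×(T − 0)
2328.75(54.5 − T) = 24389 + 286.488 T
126917 − 24389 = 2615.238 T
T = 102528 / 2615.238 = 39.20 °C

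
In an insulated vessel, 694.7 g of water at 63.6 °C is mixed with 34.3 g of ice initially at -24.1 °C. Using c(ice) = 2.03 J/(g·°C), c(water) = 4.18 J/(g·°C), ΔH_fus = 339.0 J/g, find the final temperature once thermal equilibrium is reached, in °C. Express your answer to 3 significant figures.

T_f = 56.2 °C

Heat to bring ice to 0 °C and melt it: q₁ = 34.3×2.03×24.1 + 34.3×339.0 = 13306 J
Heat the water can supply cooling to 0 °C: 694.7×4.18×63.6 = 184685 J > q₁, so all ice melts.
Energy balance: 694.7×4.18×(63.6 − T) = 13306 + 34.3×4.18×(T − 0)
2903.846(63.6 − T) = 13306 + 143.374 T
184685 − 13306 = 3047.220 T
T = 171379 / 3047.220 = 56.24 °C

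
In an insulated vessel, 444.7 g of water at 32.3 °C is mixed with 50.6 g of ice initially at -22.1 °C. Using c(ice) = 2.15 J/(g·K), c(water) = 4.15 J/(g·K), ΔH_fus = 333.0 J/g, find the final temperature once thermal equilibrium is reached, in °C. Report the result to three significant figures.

Heat to bring ice to 0 °C and melt it: q₁ = 50.6×2.15×22.1 + 50.6×333.0 = 19254 J
Heat the water can supply cooling to 0 °C: 444.7×4.15×32.3 = 59609.8 J > q₁, so all ice melts.
Energy balance: 444.7×4.15×(32.3 − T) = 19254 + 50.6×4.15×(T − 0)
1845.505(32.3 − T) = 19254 + 209.99 T
59609.8 − 19254 = 2055.495 T
T = 40355.8 / 2055.495 = 19.63 °C

T_f = 19.6 °C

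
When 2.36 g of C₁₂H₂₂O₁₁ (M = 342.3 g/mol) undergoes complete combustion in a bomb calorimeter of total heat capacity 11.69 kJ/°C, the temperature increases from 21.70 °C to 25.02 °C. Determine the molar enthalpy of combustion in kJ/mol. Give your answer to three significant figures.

ΔH = -5630 kJ/mol

ΔT = 25.02 − 21.70 = 3.32 °C
q_cal = C_cal × ΔT = 11.69 × 3.32 = 38.8108 kJ
n = 2.36 / 342.3 = 0.006895 mol
q_rxn = −q_cal = -38.8108 kJ
ΔH = -38.8108 / 0.006895 = -5629 kJ/mol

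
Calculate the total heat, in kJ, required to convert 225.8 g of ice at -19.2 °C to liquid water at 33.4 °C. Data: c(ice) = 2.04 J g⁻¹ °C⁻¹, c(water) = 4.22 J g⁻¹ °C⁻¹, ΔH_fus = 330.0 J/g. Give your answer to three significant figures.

q = 115 kJ

q1 (heat ice -19.2→0.0 °C): 225.8 × 2.04 × 19.2 = 8844 J
q2 (melt at 0 °C): 225.8 × 330.0 = 74514 J
q3 (heat water 0.0→33.4 °C): 225.8 × 4.22 × 33.4 = 31826 J
Total: 8844 + 74514 + 31826 = 115184 J = 115 kJ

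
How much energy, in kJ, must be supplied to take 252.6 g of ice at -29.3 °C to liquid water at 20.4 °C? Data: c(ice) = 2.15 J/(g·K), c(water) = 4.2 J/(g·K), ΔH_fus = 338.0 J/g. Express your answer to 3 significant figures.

q1 (heat ice -29.3→0.0 °C): 252.6 × 2.15 × 29.3 = 15913 J
q2 (melt at 0 °C): 252.6 × 338.0 = 85379 J
q3 (heat water 0.0→20.4 °C): 252.6 × 4.2 × 20.4 = 21643 J
Total: 15913 + 85379 + 21643 = 122935 J = 123 kJ

q = 123 kJ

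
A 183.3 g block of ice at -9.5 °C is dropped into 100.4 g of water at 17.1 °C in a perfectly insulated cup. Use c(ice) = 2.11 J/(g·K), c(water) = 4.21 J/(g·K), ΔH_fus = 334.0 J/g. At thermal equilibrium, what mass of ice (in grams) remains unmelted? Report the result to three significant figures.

m_ice remaining = 173 g

Heat to warm all ice to 0 °C: 183.3×2.11×9.5 = 3674.2 J
Heat released by water cooling to 0 °C: 100.4×4.21×17.1 = 7227.9 J
7227.9 J < 3674.2 + 183.3×334.0 = 64896.4 J, so not all ice melts; final T = 0 °C.
Heat left for melting: 7227.9 − 3674.2 = 3553.7 J
Mass melted = 3553.7 / 334.0 = 10.64 g
Ice remaining = 183.3 − 10.64 = 172.66 g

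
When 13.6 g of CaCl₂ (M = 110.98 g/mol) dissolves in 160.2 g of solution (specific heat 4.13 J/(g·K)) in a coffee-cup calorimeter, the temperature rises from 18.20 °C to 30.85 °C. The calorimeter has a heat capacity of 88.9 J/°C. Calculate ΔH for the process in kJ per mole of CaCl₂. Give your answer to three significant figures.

|ΔT| = |30.85 − 18.20| = 12.65 °C
|q_surr| = (160.2 × 4.13 + 88.9) × 12.65 = 750.526 × 12.65 = 9494 J
n(CaCl₂) = 13.6 / 110.98 = 0.1225 mol
Temperature rose, so q_rxn = −|q_surr| = -9.494 kJ
ΔH = q_rxn / n = -77.50 kJ/mol

ΔH = -77.5 kJ/mol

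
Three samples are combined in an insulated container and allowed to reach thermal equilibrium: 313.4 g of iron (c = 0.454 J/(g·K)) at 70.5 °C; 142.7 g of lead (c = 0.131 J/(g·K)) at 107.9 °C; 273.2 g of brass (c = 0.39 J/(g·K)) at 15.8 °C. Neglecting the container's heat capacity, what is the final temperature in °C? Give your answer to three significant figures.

T_f = 51.3 °C

Σ mᵢcᵢ(T − Tᵢ) = 0  ⇒  T = Σ mᵢcᵢTᵢ / Σ mᵢcᵢ
Σ mᵢcᵢ = 313.4×0.454 + 142.7×0.131 + 273.2×0.39 = 267.5253
Σ mᵢcᵢTᵢ = 142.2836×70.5 + 18.6937×107.9 + 106.548×15.8 = 13732
T = 13732 / 267.5253 = 51.33 °C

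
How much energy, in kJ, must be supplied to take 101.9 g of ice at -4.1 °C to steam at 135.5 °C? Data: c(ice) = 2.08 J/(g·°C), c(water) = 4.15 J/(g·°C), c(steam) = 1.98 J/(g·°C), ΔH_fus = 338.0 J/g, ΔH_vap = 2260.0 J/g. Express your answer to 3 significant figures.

q1 (heat ice -4.1→0.0 °C): 101.9 × 2.08 × 4.1 = 869 J
q2 (melt at 0 °C): 101.9 × 338.0 = 34442 J
q3 (heat water 0.0→100.0 °C): 101.9 × 4.15 × 100.0 = 42289 J
q4 (vaporize at 100 °C): 101.9 × 2260.0 = 230294 J
q5 (heat steam 100.0→135.5 °C): 101.9 × 1.98 × 35.5 = 7163 J
Total: 869 + 34442 + 42289 + 230294 + 7163 = 315057 J = 315 kJ

q = 315 kJ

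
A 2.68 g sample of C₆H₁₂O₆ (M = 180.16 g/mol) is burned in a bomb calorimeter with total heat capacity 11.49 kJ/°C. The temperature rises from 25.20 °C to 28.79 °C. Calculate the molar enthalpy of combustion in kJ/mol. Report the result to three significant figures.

ΔH = -2770 kJ/mol

ΔT = 28.79 − 25.20 = 3.59 °C
q_cal = C_cal × ΔT = 11.49 × 3.59 = 41.2491 kJ
n = 2.68 / 180.16 = 0.01488 mol
q_rxn = −q_cal = -41.2491 kJ
ΔH = -41.2491 / 0.01488 = -2772 kJ/mol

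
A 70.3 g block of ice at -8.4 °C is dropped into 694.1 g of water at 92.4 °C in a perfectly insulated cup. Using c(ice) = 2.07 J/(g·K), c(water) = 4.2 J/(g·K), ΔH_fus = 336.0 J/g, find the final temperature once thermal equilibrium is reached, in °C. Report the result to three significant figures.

T_f = 76.2 °C

Heat to bring ice to 0 °C and melt it: q₁ = 70.3×2.07×8.4 + 70.3×336.0 = 24843 J
Heat the water can supply cooling to 0 °C: 694.1×4.2×92.4 = 269366 J > q₁, so all ice melts.
Energy balance: 694.1×4.2×(92.4 − T) = 24843 + 70.3×4.2×(T − 0)
2915.22(92.4 − T) = 24843 + 295.26 T
269366 − 24843 = 3210.48 T
T = 244523 / 3210.48 = 76.16 °C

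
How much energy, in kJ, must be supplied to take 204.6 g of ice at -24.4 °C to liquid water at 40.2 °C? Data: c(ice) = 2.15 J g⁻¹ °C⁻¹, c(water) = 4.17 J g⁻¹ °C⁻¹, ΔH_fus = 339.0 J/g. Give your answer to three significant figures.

q1 (heat ice -24.4→0.0 °C): 204.6 × 2.15 × 24.4 = 10733 J
q2 (melt at 0 °C): 204.6 × 339.0 = 69359 J
q3 (heat water 0.0→40.2 °C): 204.6 × 4.17 × 40.2 = 34298 J
Total: 10733 + 69359 + 34298 = 114390 J = 114 kJ

q = 114 kJ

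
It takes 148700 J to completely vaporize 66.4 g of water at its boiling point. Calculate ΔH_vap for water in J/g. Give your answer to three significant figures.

ΔH_vap = 2240 J/g

ΔH_vap = q / m = 148700 / 66.4 = 2240 J/g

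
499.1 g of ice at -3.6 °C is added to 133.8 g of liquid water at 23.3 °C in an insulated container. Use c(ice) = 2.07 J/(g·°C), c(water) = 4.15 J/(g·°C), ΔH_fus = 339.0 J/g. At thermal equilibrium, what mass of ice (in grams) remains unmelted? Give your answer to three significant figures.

Heat to warm all ice to 0 °C: 499.1×2.07×3.6 = 3719.3 J
Heat released by water cooling to 0 °C: 133.8×4.15×23.3 = 12938 J
12938 J < 3719.3 + 499.1×339.0 = 172914.2 J, so not all ice melts; final T = 0 °C.
Heat left for melting: 12938 − 3719.3 = 9218.7 J
Mass melted = 9218.7 / 339.0 = 27.19 g
Ice remaining = 499.1 − 27.19 = 471.91 g

m_ice remaining = 472 g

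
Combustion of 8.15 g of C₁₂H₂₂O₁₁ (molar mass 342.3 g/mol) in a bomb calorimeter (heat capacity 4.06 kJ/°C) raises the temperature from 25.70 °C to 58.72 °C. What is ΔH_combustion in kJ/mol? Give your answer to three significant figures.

ΔT = 58.72 − 25.70 = 33.02 °C
q_cal = C_cal × ΔT = 4.06 × 33.02 = 134.0612 kJ
n = 8.15 / 342.3 = 0.02381 mol
q_rxn = −q_cal = -134.0612 kJ
ΔH = -134.0612 / 0.02381 = -5630 kJ/mol

ΔH = -5630 kJ/mol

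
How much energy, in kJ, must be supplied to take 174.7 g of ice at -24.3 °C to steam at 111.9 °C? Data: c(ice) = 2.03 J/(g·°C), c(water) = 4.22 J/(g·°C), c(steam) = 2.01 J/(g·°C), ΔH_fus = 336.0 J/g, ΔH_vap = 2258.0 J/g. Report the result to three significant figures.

q = 540 kJ

q1 (heat ice -24.3→0.0 °C): 174.7 × 2.03 × 24.3 = 8618 J
q2 (melt at 0 °C): 174.7 × 336.0 = 58699 J
q3 (heat water 0.0→100.0 °C): 174.7 × 4.22 × 100.0 = 73723 J
q4 (vaporize at 100 °C): 174.7 × 2258.0 = 394473 J
q5 (heat steam 100.0→111.9 °C): 174.7 × 2.01 × 11.9 = 4179 J
Total: 8618 + 58699 + 73723 + 394473 + 4179 = 539692 J = 540 kJ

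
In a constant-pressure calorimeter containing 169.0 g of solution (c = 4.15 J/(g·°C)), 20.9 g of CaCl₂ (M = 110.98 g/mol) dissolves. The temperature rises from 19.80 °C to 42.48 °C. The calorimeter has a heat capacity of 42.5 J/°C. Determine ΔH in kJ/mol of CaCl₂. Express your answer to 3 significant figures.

|ΔT| = |42.48 − 19.80| = 22.68 °C
|q_surr| = (169.0 × 4.15 + 42.5) × 22.68 = 743.85 × 22.68 = 16870 J
n(CaCl₂) = 20.9 / 110.98 = 0.1883 mol
Temperature rose, so q_rxn = −|q_surr| = -16.87 kJ
ΔH = q_rxn / n = -89.59 kJ/mol

ΔH = -89.6 kJ/mol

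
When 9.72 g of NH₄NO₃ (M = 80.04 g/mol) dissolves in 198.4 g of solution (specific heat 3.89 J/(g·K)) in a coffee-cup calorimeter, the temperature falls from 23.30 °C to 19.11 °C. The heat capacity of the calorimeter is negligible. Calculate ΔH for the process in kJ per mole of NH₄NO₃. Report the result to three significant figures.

|ΔT| = |19.11 − 23.30| = 4.19 °C
|q_surr| = (198.4 × 3.89) × 4.19 = 771.776 × 4.19 = 3234 J
n(NH₄NO₃) = 9.72 / 80.04 = 0.1214 mol
Temperature fell, so q_rxn = +|q_surr| = 3.234 kJ
ΔH = q_rxn / n = 26.64 kJ/mol

ΔH = 26.6 kJ/mol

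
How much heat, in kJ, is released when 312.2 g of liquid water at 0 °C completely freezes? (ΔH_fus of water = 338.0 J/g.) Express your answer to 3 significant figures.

q = m × ΔH_fus = 312.2 × 338.0 = 105500 J = 106 kJ

q = 106 kJ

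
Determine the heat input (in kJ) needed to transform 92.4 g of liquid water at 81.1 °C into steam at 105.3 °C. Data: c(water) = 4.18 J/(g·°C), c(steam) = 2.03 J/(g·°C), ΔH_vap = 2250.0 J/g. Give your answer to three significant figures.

q1 (heat water 81.1→100.0 °C): 92.4 × 4.18 × 18.9 = 7300 J
q2 (vaporize at 100 °C): 92.4 × 2250.0 = 207900 J
q3 (heat steam 100.0→105.3 °C): 92.4 × 2.03 × 5.3 = 994 J
Total: 7300 + 207900 + 994 = 216194 J = 216 kJ

q = 216 kJ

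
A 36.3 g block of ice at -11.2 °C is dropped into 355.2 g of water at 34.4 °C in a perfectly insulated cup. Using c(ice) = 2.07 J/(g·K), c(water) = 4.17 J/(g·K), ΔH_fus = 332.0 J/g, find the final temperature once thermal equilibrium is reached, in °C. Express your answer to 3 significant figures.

Heat to bring ice to 0 °C and melt it: q₁ = 36.3×2.07×11.2 + 36.3×332.0 = 12893 J
Heat the water can supply cooling to 0 °C: 355.2×4.17×34.4 = 50952.7 J > q₁, so all ice melts.
Energy balance: 355.2×4.17×(34.4 − T) = 12893 + 36.3×4.17×(T − 0)
1481.184(34.4 − T) = 12893 + 151.371 T
50952.7 − 12893 = 1632.555 T
T = 38059.7 / 1632.555 = 23.31 °C

T_f = 23.3 °C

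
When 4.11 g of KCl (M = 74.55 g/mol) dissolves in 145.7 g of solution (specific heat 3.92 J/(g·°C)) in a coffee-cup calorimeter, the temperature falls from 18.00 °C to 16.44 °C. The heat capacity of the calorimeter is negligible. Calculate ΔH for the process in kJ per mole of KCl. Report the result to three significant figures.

ΔH = 16.2 kJ/mol

|ΔT| = |16.44 − 18.00| = 1.56 °C
|q_surr| = (145.7 × 3.92) × 1.56 = 571.144 × 1.56 = 891.0 J
n(KCl) = 4.11 / 74.55 = 0.05513 mol
Temperature fell, so q_rxn = +|q_surr| = 0.8910 kJ
ΔH = q_rxn / n = 16.16 kJ/mol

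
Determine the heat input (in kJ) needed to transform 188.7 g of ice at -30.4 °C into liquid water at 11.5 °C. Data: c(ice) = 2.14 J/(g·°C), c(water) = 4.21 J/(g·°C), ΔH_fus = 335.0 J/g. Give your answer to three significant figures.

q = 84.6 kJ

q1 (heat ice -30.4→0.0 °C): 188.7 × 2.14 × 30.4 = 12276 J
q2 (melt at 0 °C): 188.7 × 335.0 = 63215 J
q3 (heat water 0.0→11.5 °C): 188.7 × 4.21 × 11.5 = 9136 J
Total: 12276 + 63215 + 9136 = 84627 J = 84.6 kJ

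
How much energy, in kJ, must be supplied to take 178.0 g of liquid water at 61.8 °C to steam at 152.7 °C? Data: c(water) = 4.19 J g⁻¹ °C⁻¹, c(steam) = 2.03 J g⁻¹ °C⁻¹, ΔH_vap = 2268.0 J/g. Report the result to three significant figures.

q1 (heat water 61.8→100.0 °C): 178.0 × 4.19 × 38.2 = 28490 J
q2 (vaporize at 100 °C): 178.0 × 2268.0 = 403704 J
q3 (heat steam 100.0→152.7 °C): 178.0 × 2.03 × 52.7 = 19043 J
Total: 28490 + 403704 + 19043 = 451237 J = 451 kJ

q = 451 kJ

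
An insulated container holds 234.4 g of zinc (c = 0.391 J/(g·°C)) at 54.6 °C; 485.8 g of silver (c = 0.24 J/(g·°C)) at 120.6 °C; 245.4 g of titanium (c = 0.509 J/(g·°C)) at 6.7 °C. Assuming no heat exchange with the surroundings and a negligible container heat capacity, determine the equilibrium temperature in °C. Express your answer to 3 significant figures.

Σ mᵢcᵢ(T − Tᵢ) = 0  ⇒  T = Σ mᵢcᵢTᵢ / Σ mᵢcᵢ
Σ mᵢcᵢ = 234.4×0.391 + 485.8×0.24 + 245.4×0.509 = 333.1510
Σ mᵢcᵢTᵢ = 91.6504×54.6 + 116.592×120.6 + 124.9086×6.7 = 19902
T = 19902 / 333.1510 = 59.74 °C

T_f = 59.7 °C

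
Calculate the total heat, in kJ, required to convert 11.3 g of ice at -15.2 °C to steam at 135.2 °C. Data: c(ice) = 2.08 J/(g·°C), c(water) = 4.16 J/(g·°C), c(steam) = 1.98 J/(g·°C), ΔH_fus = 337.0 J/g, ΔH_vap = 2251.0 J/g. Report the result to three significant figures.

q1 (heat ice -15.2→0.0 °C): 11.3 × 2.08 × 15.2 = 357 J
q2 (melt at 0 °C): 11.3 × 337.0 = 3808 J
q3 (heat water 0.0→100.0 °C): 11.3 × 4.16 × 100.0 = 4701 J
q4 (vaporize at 100 °C): 11.3 × 2251.0 = 25436 J
q5 (heat steam 100.0→135.2 °C): 11.3 × 1.98 × 35.2 = 788 J
Total: 357 + 3808 + 4701 + 25436 + 788 = 35090 J = 35.1 kJ

q = 35.1 kJ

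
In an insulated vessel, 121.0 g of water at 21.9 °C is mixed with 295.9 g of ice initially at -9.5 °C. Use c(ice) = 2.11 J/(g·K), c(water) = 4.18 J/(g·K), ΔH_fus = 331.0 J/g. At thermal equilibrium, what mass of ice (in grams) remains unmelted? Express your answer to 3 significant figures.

m_ice remaining = 280 g

Heat to warm all ice to 0 °C: 295.9×2.11×9.5 = 5931.3 J
Heat released by water cooling to 0 °C: 121.0×4.18×21.9 = 11077 J
11077 J < 5931.3 + 295.9×331.0 = 103874.2 J, so not all ice melts; final T = 0 °C.
Heat left for melting: 11077 − 5931.3 = 5145.7 J
Mass melted = 5145.7 / 331.0 = 15.55 g
Ice remaining = 295.9 − 15.55 = 280.35 g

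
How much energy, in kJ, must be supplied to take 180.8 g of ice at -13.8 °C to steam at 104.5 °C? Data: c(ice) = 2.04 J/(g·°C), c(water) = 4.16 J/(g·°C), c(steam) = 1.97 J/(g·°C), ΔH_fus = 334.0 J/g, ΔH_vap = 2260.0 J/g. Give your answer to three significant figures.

q = 551 kJ

q1 (heat ice -13.8→0.0 °C): 180.8 × 2.04 × 13.8 = 5090 J
q2 (melt at 0 °C): 180.8 × 334.0 = 60387 J
q3 (heat water 0.0→100.0 °C): 180.8 × 4.16 × 100.0 = 75213 J
q4 (vaporize at 100 °C): 180.8 × 2260.0 = 408608 J
q5 (heat steam 100.0→104.5 °C): 180.8 × 1.97 × 4.5 = 1603 J
Total: 5090 + 60387 + 75213 + 408608 + 1603 = 550901 J = 551 kJ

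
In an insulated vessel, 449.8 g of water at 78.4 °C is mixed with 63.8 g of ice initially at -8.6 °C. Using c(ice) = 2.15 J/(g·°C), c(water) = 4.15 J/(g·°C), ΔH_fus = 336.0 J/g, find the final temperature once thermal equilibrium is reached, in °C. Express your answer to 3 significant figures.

T_f = 58.1 °C

Heat to bring ice to 0 °C and melt it: q₁ = 63.8×2.15×8.6 + 63.8×336.0 = 22616 J
Heat the water can supply cooling to 0 °C: 449.8×4.15×78.4 = 146347 J > q₁, so all ice melts.
Energy balance: 449.8×4.15×(78.4 − T) = 22616 + 63.8×4.15×(T − 0)
1866.67(78.4 − T) = 22616 + 264.77 T
146347 − 22616 = 2131.44 T
T = 123731 / 2131.44 = 58.05 °C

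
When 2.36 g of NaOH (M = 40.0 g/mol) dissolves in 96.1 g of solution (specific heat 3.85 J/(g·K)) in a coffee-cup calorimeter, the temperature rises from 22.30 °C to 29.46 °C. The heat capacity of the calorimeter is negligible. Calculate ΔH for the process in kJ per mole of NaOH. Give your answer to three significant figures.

|ΔT| = |29.46 − 22.30| = 7.16 °C
|q_surr| = (96.1 × 3.85) × 7.16 = 369.985 × 7.16 = 2649 J
n(NaOH) = 2.36 / 40.0 = 0.05900 mol
Temperature rose, so q_rxn = −|q_surr| = -2.649 kJ
ΔH = q_rxn / n = -44.90 kJ/mol

ΔH = -44.9 kJ/mol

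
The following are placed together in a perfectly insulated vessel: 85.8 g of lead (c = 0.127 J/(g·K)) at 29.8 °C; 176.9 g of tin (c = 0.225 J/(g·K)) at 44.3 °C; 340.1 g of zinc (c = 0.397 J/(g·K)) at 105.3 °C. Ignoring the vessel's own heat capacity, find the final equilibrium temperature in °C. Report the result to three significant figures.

Σ mᵢcᵢ(T − Tᵢ) = 0  ⇒  T = Σ mᵢcᵢTᵢ / Σ mᵢcᵢ
Σ mᵢcᵢ = 85.8×0.127 + 176.9×0.225 + 340.1×0.397 = 185.7188
Σ mᵢcᵢTᵢ = 10.8966×29.8 + 39.8025×44.3 + 135.0197×105.3 = 16306
T = 16306 / 185.7188 = 87.80 °C

T_f = 87.8 °C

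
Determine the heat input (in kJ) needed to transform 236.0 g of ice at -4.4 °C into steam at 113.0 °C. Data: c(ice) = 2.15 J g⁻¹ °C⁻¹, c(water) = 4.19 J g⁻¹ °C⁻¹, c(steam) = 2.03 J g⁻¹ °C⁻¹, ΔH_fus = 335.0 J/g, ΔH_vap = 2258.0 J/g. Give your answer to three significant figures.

q = 719 kJ

q1 (heat ice -4.4→0.0 °C): 236.0 × 2.15 × 4.4 = 2233 J
q2 (melt at 0 °C): 236.0 × 335.0 = 79060 J
q3 (heat water 0.0→100.0 °C): 236.0 × 4.19 × 100.0 = 98884 J
q4 (vaporize at 100 °C): 236.0 × 2258.0 = 532888 J
q5 (heat steam 100.0→113.0 °C): 236.0 × 2.03 × 13.0 = 6228 J
Total: 2233 + 79060 + 98884 + 532888 + 6228 = 719293 J = 719 kJ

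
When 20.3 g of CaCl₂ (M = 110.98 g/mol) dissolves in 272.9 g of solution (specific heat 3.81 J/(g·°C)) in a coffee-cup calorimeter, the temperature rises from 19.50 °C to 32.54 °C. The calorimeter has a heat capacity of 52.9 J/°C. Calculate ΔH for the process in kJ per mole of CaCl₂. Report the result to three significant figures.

ΔH = -77.9 kJ/mol

|ΔT| = |32.54 − 19.50| = 13.04 °C
|q_surr| = (272.9 × 3.81 + 52.9) × 13.04 = 1092.649 × 13.04 = 14250 J
n(CaCl₂) = 20.3 / 110.98 = 0.1829 mol
Temperature rose, so q_rxn = −|q_surr| = -14.25 kJ
ΔH = q_rxn / n = -77.91 kJ/mol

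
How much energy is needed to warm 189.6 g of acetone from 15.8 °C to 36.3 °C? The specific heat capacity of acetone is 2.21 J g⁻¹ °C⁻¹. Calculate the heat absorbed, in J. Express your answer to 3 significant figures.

q = 8590 J

q = m c ΔT = 189.6 × 2.21 × (36.3 − 15.8)
q = 189.6 × 2.21 × 20.5 = 8590 J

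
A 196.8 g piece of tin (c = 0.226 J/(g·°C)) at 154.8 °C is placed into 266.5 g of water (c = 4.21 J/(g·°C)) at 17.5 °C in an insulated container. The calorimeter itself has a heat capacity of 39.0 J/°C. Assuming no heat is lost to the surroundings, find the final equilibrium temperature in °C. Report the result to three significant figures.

T_f = 22.6 °C

Heat lost by tin = heat gained by water + calorimeter.
(196.8)(0.226)(154.8 − T) = [(266.5)(4.21) + 39.0](T − 17.5)
44.4768 (154.8 − T) = 1160.965 (T − 17.5)
6885.0 − 44.4768 T = 1160.965 T − 20317
27202.0 = 1205.4418 T
T = 22.57 °C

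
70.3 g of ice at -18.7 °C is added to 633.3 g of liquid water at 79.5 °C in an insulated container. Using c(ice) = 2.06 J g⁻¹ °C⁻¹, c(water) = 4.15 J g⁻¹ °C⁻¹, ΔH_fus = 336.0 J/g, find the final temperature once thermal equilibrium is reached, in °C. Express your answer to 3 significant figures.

T_f = 62.5 °C

Heat to bring ice to 0 °C and melt it: q₁ = 70.3×2.06×18.7 + 70.3×336.0 = 26329 J
Heat the water can supply cooling to 0 °C: 633.3×4.15×79.5 = 208942 J > q₁, so all ice melts.
Energy balance: 633.3×4.15×(79.5 − T) = 26329 + 70.3×4.15×(T − 0)
2628.195(79.5 − T) = 26329 + 291.745 T
208942 − 26329 = 2919.940 T
T = 182613 / 2919.940 = 62.54 °C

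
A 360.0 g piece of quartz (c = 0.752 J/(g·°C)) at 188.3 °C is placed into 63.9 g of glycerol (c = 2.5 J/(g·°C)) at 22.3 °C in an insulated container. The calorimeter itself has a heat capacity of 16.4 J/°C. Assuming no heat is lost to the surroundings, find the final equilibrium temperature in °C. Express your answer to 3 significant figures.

Heat lost by quartz = heat gained by glycerol + calorimeter.
(360.0)(0.752)(188.3 − T) = [(63.9)(2.5) + 16.4](T − 22.3)
270.72 (188.3 − T) = 176.15 (T − 22.3)
50977 − 270.72 T = 176.15 T − 3928.1
54905.1 = 446.87 T
T = 122.9 °C

T_f = 123 °C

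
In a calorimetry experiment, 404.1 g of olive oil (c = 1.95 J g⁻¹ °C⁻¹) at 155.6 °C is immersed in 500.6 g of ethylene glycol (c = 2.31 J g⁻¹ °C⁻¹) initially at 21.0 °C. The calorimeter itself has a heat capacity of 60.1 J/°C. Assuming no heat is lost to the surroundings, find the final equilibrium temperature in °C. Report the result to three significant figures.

Heat lost by olive oil = heat gained by ethylene glycol + calorimeter.
(404.1)(1.95)(155.6 − T) = [(500.6)(2.31) + 60.1](T − 21.0)
787.995 (155.6 − T) = 1216.486 (T − 21.0)
122610 − 787.995 T = 1216.486 T − 25546
148156 = 2004.481 T
T = 73.91 °C

T_f = 73.9 °C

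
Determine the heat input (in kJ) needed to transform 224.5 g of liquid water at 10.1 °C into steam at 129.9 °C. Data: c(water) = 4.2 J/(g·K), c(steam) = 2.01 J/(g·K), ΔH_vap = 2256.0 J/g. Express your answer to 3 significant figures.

q1 (heat water 10.1→100.0 °C): 224.5 × 4.2 × 89.9 = 84767 J
q2 (vaporize at 100 °C): 224.5 × 2256.0 = 506472 J
q3 (heat steam 100.0→129.9 °C): 224.5 × 2.01 × 29.9 = 13492 J
Total: 84767 + 506472 + 13492 = 604731 J = 605 kJ

q = 605 kJ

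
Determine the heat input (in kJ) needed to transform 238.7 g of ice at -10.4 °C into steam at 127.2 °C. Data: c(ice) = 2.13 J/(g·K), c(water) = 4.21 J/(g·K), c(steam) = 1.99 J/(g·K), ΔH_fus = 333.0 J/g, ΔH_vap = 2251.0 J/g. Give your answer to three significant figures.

q1 (heat ice -10.4→0.0 °C): 238.7 × 2.13 × 10.4 = 5288 J
q2 (melt at 0 °C): 238.7 × 333.0 = 79487 J
q3 (heat water 0.0→100.0 °C): 238.7 × 4.21 × 100.0 = 100493 J
q4 (vaporize at 100 °C): 238.7 × 2251.0 = 537314 J
q5 (heat steam 100.0→127.2 °C): 238.7 × 1.99 × 27.2 = 12920 J
Total: 5288 + 79487 + 100493 + 537314 + 12920 = 735502 J = 736 kJ

q = 736 kJ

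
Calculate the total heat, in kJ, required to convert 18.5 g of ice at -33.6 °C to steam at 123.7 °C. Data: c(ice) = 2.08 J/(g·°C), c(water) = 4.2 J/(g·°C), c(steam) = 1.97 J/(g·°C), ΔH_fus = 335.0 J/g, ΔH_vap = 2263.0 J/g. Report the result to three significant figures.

q = 58.0 kJ

q1 (heat ice -33.6→0.0 °C): 18.5 × 2.08 × 33.6 = 1293 J
q2 (melt at 0 °C): 18.5 × 335.0 = 6198 J
q3 (heat water 0.0→100.0 °C): 18.5 × 4.2 × 100.0 = 7770 J
q4 (vaporize at 100 °C): 18.5 × 2263.0 = 41866 J
q5 (heat steam 100.0→123.7 °C): 18.5 × 1.97 × 23.7 = 864 J
Total: 1293 + 6198 + 7770 + 41866 + 864 = 57991 J = 58.0 kJ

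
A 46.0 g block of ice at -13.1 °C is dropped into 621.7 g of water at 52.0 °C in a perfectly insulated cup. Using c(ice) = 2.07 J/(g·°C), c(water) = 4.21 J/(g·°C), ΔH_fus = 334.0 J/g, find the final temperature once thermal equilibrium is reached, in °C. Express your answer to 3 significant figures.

Heat to bring ice to 0 °C and melt it: q₁ = 46.0×2.07×13.1 + 46.0×334.0 = 16611 J
Heat the water can supply cooling to 0 °C: 621.7×4.21×52.0 = 136103 J > q₁, so all ice melts.
Energy balance: 621.7×4.21×(52.0 − T) = 16611 + 46.0×4.21×(T − 0)
2617.357(52.0 − T) = 16611 + 193.66 T
136103 − 16611 = 2811.017 T
T = 119492 / 2811.017 = 42.51 °C

T_f = 42.5 °C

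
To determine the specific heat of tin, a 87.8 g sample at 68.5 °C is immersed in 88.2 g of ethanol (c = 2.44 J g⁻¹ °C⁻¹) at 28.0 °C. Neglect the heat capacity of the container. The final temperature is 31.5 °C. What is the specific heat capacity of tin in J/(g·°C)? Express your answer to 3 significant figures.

c = 0.232 J/(g·°C)

q_gained = (88.2 × 2.44) × (31.5 − 28.0) = 753.2 J
q_lost = 87.8 × c × (68.5 − 31.5) = 3248.6 c
Set equal: c = 753.2 / 3248.6 = 0.232 J/(g·°C)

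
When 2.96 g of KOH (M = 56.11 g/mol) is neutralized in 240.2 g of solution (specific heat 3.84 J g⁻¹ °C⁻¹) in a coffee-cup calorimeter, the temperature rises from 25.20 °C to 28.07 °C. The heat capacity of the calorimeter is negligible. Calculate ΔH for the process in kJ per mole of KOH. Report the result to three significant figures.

ΔH = -50.2 kJ/mol

|ΔT| = |28.07 − 25.20| = 2.87 °C
|q_surr| = (240.2 × 3.84) × 2.87 = 922.368 × 2.87 = 2647 J
n(KOH) = 2.96 / 56.11 = 0.05275 mol
Temperature rose, so q_rxn = −|q_surr| = -2.647 kJ
ΔH = q_rxn / n = -50.18 kJ/mol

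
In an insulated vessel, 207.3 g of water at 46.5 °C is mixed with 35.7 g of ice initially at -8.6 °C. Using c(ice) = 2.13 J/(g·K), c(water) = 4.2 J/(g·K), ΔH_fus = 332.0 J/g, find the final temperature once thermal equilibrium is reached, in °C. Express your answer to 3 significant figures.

Heat to bring ice to 0 °C and melt it: q₁ = 35.7×2.13×8.6 + 35.7×332.0 = 12506 J
Heat the water can supply cooling to 0 °C: 207.3×4.2×46.5 = 40485.7 J > q₁, so all ice melts.
Energy balance: 207.3×4.2×(46.5 − T) = 12506 + 35.7×4.2×(T − 0)
870.66(46.5 − T) = 12506 + 149.94 T
40485.7 − 12506 = 1020.60 T
T = 27979.7 / 1020.60 = 27.41 °C

T_f = 27.4 °C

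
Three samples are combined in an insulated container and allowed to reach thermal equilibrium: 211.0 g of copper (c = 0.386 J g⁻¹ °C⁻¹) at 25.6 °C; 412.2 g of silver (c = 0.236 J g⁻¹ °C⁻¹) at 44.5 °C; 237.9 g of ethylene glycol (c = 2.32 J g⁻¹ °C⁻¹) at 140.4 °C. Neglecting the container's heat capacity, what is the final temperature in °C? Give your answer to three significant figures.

Σ mᵢcᵢ(T − Tᵢ) = 0  ⇒  T = Σ mᵢcᵢTᵢ / Σ mᵢcᵢ
Σ mᵢcᵢ = 211.0×0.386 + 412.2×0.236 + 237.9×2.32 = 730.6532
Σ mᵢcᵢTᵢ = 81.446×25.6 + 97.2792×44.5 + 551.928×140.4 = 83905
T = 83905 / 730.6532 = 114.8 °C

T_f = 115 °C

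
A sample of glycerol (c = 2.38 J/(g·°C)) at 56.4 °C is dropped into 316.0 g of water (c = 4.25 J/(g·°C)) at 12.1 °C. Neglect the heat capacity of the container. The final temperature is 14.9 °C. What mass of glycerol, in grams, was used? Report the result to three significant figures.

m = 38.1 g

q_gained = (316.0 × 4.25) × (14.9 − 12.1) = 3760 J
q_lost = m × 2.38 × (56.4 − 14.9) = 98.77 m
m = 3760 / 98.77 = 38.1 g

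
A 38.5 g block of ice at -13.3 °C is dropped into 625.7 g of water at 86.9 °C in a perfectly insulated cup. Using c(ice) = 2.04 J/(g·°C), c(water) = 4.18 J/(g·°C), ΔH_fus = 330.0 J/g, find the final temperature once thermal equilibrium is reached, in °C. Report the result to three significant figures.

Heat to bring ice to 0 °C and melt it: q₁ = 38.5×2.04×13.3 + 38.5×330.0 = 13750 J
Heat the water can supply cooling to 0 °C: 625.7×4.18×86.9 = 227281 J > q₁, so all ice melts.
Energy balance: 625.7×4.18×(86.9 − T) = 13750 + 38.5×4.18×(T − 0)
2615.426(86.9 − T) = 13750 + 160.93 T
227281 − 13750 = 2776.356 T
T = 213531 / 2776.356 = 76.91 °C

T_f = 76.9 °C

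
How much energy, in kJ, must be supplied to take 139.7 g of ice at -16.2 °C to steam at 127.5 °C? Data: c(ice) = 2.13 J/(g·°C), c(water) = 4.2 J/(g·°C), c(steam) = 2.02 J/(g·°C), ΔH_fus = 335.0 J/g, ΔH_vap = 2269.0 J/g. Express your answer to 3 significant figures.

q = 435 kJ

q1 (heat ice -16.2→0.0 °C): 139.7 × 2.13 × 16.2 = 4820 J
q2 (melt at 0 °C): 139.7 × 335.0 = 46800 J
q3 (heat water 0.0→100.0 °C): 139.7 × 4.2 × 100.0 = 58674 J
q4 (vaporize at 100 °C): 139.7 × 2269.0 = 316979 J
q5 (heat steam 100.0→127.5 °C): 139.7 × 2.02 × 27.5 = 7760 J
Total: 4820 + 46800 + 58674 + 316979 + 7760 = 435033 J = 435 kJ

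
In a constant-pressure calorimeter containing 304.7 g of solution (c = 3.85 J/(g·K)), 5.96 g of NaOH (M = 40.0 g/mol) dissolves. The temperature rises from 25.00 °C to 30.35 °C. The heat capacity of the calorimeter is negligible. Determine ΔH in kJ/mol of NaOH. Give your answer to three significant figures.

|ΔT| = |30.35 − 25.00| = 5.35 °C
|q_surr| = (304.7 × 3.85) × 5.35 = 1173.095 × 5.35 = 6276 J
n(NaOH) = 5.96 / 40.0 = 0.1490 mol
Temperature rose, so q_rxn = −|q_surr| = -6.276 kJ
ΔH = q_rxn / n = -42.12 kJ/mol

ΔH = -42.1 kJ/mol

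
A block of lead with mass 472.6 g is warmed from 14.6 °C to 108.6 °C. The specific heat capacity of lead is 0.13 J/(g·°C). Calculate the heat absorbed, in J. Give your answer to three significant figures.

q = 5780 J

q = m c ΔT = 472.6 × 0.13 × (108.6 − 14.6)
q = 472.6 × 0.13 × 94.0 = 5775 J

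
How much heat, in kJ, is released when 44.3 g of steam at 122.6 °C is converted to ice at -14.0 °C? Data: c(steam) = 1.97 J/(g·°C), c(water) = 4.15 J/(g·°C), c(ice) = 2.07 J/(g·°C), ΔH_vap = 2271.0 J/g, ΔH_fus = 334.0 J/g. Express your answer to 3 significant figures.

q = 137 kJ

q1 (cool steam 122.6→100 °C): 44.3 × 1.97 × 22.6 = 1972 J
q2 (condense at 100 °C): 44.3 × 2271.0 = 100605 J
q3 (cool water 100→0 °C): 44.3 × 4.15 × 100.0 = 18385 J
q4 (freeze at 0 °C): 44.3 × 334.0 = 14796 J
q5 (cool ice 0→-14.0 °C): 44.3 × 2.07 × 14.0 = 1284 J
Total: 1972 + 100605 + 18385 + 14796 + 1284 = 137042 J = 137 kJ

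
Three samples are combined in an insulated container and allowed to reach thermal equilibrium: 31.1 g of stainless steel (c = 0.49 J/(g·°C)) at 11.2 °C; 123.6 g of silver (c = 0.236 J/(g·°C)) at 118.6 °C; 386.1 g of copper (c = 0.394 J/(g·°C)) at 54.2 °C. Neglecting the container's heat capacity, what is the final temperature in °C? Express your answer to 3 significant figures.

T_f = 60.4 °C

Σ mᵢcᵢ(T − Tᵢ) = 0  ⇒  T = Σ mᵢcᵢTᵢ / Σ mᵢcᵢ
Σ mᵢcᵢ = 31.1×0.49 + 123.6×0.236 + 386.1×0.394 = 196.5320
Σ mᵢcᵢTᵢ = 15.239×11.2 + 29.1696×118.6 + 152.1234×54.2 = 11875
T = 11875 / 196.5320 = 60.42 °C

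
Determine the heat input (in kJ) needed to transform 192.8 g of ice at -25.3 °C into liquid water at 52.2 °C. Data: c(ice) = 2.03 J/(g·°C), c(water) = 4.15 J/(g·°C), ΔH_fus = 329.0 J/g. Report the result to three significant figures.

q = 115 kJ

q1 (heat ice -25.3→0.0 °C): 192.8 × 2.03 × 25.3 = 9902 J
q2 (melt at 0 °C): 192.8 × 329.0 = 63431 J
q3 (heat water 0.0→52.2 °C): 192.8 × 4.15 × 52.2 = 41766 J
Total: 9902 + 63431 + 41766 = 115099 J = 115 kJ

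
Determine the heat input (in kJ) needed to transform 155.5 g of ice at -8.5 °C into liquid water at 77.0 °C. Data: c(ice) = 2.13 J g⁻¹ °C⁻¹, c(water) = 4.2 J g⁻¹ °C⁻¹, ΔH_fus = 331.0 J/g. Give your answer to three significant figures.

q = 105 kJ

q1 (heat ice -8.5→0.0 °C): 155.5 × 2.13 × 8.5 = 2815 J
q2 (melt at 0 °C): 155.5 × 331.0 = 51471 J
q3 (heat water 0.0→77.0 °C): 155.5 × 4.2 × 77.0 = 50289 J
Total: 2815 + 51471 + 50289 = 104575 J = 105 kJ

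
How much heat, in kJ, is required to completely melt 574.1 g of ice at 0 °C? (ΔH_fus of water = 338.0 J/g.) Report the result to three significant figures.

q = 194 kJ

q = m × ΔH_fus = 574.1 × 338.0 = 194000 J = 194 kJ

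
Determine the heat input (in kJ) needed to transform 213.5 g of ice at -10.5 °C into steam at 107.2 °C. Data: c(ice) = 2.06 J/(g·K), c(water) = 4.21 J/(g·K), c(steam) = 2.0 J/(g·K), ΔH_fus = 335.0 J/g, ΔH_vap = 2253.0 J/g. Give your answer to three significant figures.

q1 (heat ice -10.5→0.0 °C): 213.5 × 2.06 × 10.5 = 4618 J
q2 (melt at 0 °C): 213.5 × 335.0 = 71523 J
q3 (heat water 0.0→100.0 °C): 213.5 × 4.21 × 100.0 = 89884 J
q4 (vaporize at 100 °C): 213.5 × 2253.0 = 481016 J
q5 (heat steam 100.0→107.2 °C): 213.5 × 2.0 × 7.2 = 3074 J
Total: 4618 + 71523 + 89884 + 481016 + 3074 = 650115 J = 650 kJ

q = 650 kJ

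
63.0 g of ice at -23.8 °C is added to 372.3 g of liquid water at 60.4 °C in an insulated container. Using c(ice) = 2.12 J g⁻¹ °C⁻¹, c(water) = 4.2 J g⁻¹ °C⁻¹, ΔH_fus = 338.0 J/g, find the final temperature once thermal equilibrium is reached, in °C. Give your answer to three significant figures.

Heat to bring ice to 0 °C and melt it: q₁ = 63.0×2.12×23.8 + 63.0×338.0 = 24473 J
Heat the water can supply cooling to 0 °C: 372.3×4.2×60.4 = 94445.1 J > q₁, so all ice melts.
Energy balance: 372.3×4.2×(60.4 − T) = 24473 + 63.0×4.2×(T − 0)
1563.66(60.4 − T) = 24473 + 264.6 T
94445.1 − 24473 = 1828.26 T
T = 69972.1 / 1828.26 = 38.27 °C

T_f = 38.3 °C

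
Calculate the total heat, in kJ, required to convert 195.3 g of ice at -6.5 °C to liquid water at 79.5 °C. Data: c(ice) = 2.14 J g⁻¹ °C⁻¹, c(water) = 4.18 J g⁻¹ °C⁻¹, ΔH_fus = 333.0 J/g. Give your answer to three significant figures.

q1 (heat ice -6.5→0.0 °C): 195.3 × 2.14 × 6.5 = 2717 J
q2 (melt at 0 °C): 195.3 × 333.0 = 65035 J
q3 (heat water 0.0→79.5 °C): 195.3 × 4.18 × 79.5 = 64900 J
Total: 2717 + 65035 + 64900 = 132652 J = 133 kJ

q = 133 kJ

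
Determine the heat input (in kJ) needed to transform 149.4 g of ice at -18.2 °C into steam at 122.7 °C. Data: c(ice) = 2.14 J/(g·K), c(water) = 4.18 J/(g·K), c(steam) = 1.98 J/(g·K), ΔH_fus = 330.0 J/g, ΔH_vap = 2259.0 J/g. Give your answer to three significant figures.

q1 (heat ice -18.2→0.0 °C): 149.4 × 2.14 × 18.2 = 5819 J
q2 (melt at 0 °C): 149.4 × 330.0 = 49302 J
q3 (heat water 0.0→100.0 °C): 149.4 × 4.18 × 100.0 = 62449 J
q4 (vaporize at 100 °C): 149.4 × 2259.0 = 337495 J
q5 (heat steam 100.0→122.7 °C): 149.4 × 1.98 × 22.7 = 6715 J
Total: 5819 + 49302 + 62449 + 337495 + 6715 = 461780 J = 462 kJ

q = 462 kJ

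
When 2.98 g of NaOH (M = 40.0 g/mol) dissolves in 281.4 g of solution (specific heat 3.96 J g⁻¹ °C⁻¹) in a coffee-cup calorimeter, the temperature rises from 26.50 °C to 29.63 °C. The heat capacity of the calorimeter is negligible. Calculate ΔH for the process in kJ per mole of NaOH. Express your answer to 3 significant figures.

|ΔT| = |29.63 − 26.50| = 3.13 °C
|q_surr| = (281.4 × 3.96) × 3.13 = 1114.344 × 3.13 = 3488 J
n(NaOH) = 2.98 / 40.0 = 0.07450 mol
Temperature rose, so q_rxn = −|q_surr| = -3.488 kJ
ΔH = q_rxn / n = -46.82 kJ/mol

ΔH = -46.8 kJ/mol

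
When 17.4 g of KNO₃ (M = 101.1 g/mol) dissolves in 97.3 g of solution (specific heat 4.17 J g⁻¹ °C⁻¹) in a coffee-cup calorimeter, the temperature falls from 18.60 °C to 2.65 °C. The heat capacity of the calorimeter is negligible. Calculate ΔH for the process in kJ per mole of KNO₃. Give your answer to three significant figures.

|ΔT| = |2.65 − 18.60| = 15.95 °C
|q_surr| = (97.3 × 4.17) × 15.95 = 405.741 × 15.95 = 6472 J
n(KNO₃) = 17.4 / 101.1 = 0.1721 mol
Temperature fell, so q_rxn = +|q_surr| = 6.472 kJ
ΔH = q_rxn / n = 37.61 kJ/mol

ΔH = 37.6 kJ/mol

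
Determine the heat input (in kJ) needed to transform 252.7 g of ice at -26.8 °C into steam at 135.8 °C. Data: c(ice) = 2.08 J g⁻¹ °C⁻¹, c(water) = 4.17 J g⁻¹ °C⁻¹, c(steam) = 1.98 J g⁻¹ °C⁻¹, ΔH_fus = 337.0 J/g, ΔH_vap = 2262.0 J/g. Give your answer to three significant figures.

q = 794 kJ

q1 (heat ice -26.8→0.0 °C): 252.7 × 2.08 × 26.8 = 14087 J
q2 (melt at 0 °C): 252.7 × 337.0 = 85160 J
q3 (heat water 0.0→100.0 °C): 252.7 × 4.17 × 100.0 = 105376 J
q4 (vaporize at 100 °C): 252.7 × 2262.0 = 571607 J
q5 (heat steam 100.0→135.8 °C): 252.7 × 1.98 × 35.8 = 17912 J
Total: 14087 + 85160 + 105376 + 571607 + 17912 = 794142 J = 794 kJ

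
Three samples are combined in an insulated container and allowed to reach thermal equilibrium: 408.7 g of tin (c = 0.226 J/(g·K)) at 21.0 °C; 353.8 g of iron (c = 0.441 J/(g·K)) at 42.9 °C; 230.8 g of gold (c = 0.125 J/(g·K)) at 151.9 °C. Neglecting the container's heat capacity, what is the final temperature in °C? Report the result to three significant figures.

Σ mᵢcᵢ(T − Tᵢ) = 0  ⇒  T = Σ mᵢcᵢTᵢ / Σ mᵢcᵢ
Σ mᵢcᵢ = 408.7×0.226 + 353.8×0.441 + 230.8×0.125 = 277.2420
Σ mᵢcᵢTᵢ = 92.3662×21.0 + 156.0258×42.9 + 28.85×151.9 = 13016
T = 13016 / 277.2420 = 46.948 °C

T_f = 46.9 °C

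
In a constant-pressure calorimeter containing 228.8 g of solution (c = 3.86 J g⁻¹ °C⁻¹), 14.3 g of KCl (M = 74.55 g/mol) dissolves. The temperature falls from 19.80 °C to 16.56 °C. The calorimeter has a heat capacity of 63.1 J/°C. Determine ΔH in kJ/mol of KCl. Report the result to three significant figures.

ΔH = 16.0 kJ/mol

|ΔT| = |16.56 − 19.80| = 3.24 °C
|q_surr| = (228.8 × 3.86 + 63.1) × 3.24 = 946.268 × 3.24 = 3066 J
n(KCl) = 14.3 / 74.55 = 0.1918 mol
Temperature fell, so q_rxn = +|q_surr| = 3.066 kJ
ΔH = q_rxn / n = 15.99 kJ/mol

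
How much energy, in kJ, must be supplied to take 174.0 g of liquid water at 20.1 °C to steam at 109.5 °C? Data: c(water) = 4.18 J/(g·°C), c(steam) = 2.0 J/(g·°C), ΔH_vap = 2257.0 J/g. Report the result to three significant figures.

q = 454 kJ

q1 (heat water 20.1→100.0 °C): 174.0 × 4.18 × 79.9 = 58113 J
q2 (vaporize at 100 °C): 174.0 × 2257.0 = 392718 J
q3 (heat steam 100.0→109.5 °C): 174.0 × 2.0 × 9.5 = 3306 J
Total: 58113 + 392718 + 3306 = 454137 J = 454 kJ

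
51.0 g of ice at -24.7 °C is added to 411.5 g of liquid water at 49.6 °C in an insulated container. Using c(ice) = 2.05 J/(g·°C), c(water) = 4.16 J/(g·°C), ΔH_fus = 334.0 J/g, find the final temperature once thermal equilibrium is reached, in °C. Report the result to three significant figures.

Heat to bring ice to 0 °C and melt it: q₁ = 51.0×2.05×24.7 + 51.0×334.0 = 19616 J
Heat the water can supply cooling to 0 °C: 411.5×4.16×49.6 = 84907.3 J > q₁, so all ice melts.
Energy balance: 411.5×4.16×(49.6 − T) = 19616 + 51.0×4.16×(T − 0)
1711.84(49.6 − T) = 19616 + 212.16 T
84907.3 − 19616 = 1924.00 T
T = 65291.3 / 1924.00 = 33.94 °C

T_f = 33.9 °C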